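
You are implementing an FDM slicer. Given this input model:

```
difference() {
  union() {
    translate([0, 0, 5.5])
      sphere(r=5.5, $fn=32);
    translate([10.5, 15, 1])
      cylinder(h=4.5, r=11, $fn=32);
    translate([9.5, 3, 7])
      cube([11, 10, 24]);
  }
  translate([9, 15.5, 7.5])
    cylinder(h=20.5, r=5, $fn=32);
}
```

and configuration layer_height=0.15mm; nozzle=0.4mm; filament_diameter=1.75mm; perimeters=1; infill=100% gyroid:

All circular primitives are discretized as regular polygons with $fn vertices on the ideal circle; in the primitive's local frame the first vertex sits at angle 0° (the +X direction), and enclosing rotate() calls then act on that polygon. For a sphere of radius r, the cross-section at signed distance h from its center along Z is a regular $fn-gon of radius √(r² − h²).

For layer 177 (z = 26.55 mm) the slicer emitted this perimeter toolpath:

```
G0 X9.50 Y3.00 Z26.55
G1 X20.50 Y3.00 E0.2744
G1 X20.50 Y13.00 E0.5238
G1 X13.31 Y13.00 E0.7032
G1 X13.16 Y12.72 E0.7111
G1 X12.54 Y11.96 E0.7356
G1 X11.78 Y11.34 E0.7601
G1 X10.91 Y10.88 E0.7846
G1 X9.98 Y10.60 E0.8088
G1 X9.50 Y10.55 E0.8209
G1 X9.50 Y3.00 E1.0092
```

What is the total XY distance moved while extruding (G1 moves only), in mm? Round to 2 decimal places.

Sum the Euclidean lengths of each G1 segment: total = 40.46 mm.

40.46 mm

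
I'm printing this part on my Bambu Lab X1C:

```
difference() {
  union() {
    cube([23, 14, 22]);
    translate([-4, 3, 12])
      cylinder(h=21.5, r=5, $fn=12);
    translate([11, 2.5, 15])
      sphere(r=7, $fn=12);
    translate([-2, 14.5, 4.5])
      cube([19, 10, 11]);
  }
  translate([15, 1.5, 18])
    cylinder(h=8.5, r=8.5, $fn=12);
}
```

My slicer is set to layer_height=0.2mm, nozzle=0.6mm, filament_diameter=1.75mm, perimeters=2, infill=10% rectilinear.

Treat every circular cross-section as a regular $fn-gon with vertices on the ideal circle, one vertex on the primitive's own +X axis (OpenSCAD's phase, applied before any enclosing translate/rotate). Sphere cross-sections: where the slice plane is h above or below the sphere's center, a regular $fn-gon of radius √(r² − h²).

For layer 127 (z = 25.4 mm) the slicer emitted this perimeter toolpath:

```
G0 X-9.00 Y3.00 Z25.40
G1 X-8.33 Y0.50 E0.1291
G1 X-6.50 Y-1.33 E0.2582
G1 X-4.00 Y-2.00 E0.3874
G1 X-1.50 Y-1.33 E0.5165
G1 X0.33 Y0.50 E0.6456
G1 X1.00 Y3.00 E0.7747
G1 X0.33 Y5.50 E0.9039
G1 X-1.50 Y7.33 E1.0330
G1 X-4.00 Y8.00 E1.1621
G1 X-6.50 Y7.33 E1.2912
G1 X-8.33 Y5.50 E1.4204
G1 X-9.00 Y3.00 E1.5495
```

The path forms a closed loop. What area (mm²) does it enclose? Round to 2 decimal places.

75.00 mm²

Apply the shoelace formula to the sequence of (X, Y) vertices; enclosed area = 75.00 mm².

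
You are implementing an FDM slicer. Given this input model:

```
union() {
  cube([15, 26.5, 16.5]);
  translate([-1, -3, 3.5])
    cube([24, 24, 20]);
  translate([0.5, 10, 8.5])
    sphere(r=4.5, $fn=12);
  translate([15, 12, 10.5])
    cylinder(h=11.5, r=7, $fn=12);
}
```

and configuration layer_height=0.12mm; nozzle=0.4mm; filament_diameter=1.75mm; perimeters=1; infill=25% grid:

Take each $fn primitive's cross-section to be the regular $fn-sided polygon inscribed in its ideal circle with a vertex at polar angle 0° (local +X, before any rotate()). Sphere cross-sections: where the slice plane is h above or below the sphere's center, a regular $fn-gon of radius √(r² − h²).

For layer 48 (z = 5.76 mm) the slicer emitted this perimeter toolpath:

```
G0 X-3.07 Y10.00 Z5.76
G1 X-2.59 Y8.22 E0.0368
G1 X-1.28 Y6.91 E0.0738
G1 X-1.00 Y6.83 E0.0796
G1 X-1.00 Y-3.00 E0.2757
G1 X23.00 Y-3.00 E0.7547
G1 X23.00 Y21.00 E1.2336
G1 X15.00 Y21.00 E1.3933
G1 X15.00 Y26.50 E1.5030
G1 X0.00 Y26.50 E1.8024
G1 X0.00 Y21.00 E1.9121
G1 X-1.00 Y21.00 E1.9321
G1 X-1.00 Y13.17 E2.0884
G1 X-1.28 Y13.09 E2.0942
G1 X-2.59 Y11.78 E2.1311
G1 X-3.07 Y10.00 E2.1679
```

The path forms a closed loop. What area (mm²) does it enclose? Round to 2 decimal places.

Apply the shoelace formula to the sequence of (X, Y) vertices; enclosed area = 667.49 mm².

667.49 mm²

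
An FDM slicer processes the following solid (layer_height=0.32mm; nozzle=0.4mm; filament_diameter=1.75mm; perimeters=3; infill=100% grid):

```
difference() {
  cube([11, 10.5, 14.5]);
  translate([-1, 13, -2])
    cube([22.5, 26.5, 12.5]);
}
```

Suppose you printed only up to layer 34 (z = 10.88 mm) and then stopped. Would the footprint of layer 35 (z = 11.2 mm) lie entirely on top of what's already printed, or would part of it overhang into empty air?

entirely on top

Compare the two slices. At z = 10.88: the cube is present — its section is the full 11×10.5 rectangle (area 115.50 mm²); the cube at (-1, 13) is absent (z outside [-2, 10.5]); Subtracting the remaining from the first: none of the subtracted shapes is present at this height, so the 11×10.5 cube is unchanged — area = 115.50 mm². At z = 11.2: the cube is present — its section is the full 11×10.5 rectangle (area 115.50 mm²); the cube at (-1, 13) is absent (z outside [-2, 10.5]); Taking the first minus the rest: none of the subtracted shapes is present at this height, so the 11×10.5 cube is unchanged — area = 115.50 mm². Checking containment: the cross-section at z = 11.2 is a subset of the cross-section at z = 10.88.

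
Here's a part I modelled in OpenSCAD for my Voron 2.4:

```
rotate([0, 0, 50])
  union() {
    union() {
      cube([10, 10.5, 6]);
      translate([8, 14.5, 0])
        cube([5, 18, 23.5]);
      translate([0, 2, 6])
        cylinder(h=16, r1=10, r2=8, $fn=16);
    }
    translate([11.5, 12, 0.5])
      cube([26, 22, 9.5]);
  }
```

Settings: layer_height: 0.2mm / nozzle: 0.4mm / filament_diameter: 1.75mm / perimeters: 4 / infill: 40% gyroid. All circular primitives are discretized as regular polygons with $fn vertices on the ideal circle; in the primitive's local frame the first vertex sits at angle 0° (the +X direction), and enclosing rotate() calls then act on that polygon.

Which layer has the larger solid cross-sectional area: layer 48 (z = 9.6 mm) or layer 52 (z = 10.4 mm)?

Layer 48 (z = 9.6): the cube is not intersected at this z (z outside [0, 6]); the cube at (8, 14.5) (footprint 5×18) is included at this height (area 90.00 mm²); the cone at (0, 2) contributes a regular 16-gon of circumradius 9.550 (interpolated between r1=10 and r2=8 at t=0.225) (area = (16/2)·9.550²·sin(360°/16) = 279.21 mm²); Merging all regions: the 2 present regions are separate (no shared area or edge), so areas and boundary lengths simply add and each stays a separate island — area = 369.21 mm²; the cube at (11.5, 12) is present — its section is the full 26×22 rectangle (area 572.00 mm²); Taking the union: the regions partially overlap — summed areas 941.21 mm² minus the doubly-counted overlap 27.00 mm² gives 914.21 mm² — area = 914.21 mm²; (rotated 50° about Z; rotation is an isometry so areas/perimeters/island counts are preserved). So its area = 914.21 mm². Layer 52 (z = 10.4): the cube does not reach this height (z outside [0, 6]); the 5×18 cube at (8, 14.5) contributes its full rectangle (area 90.00 mm²); the cone at (0, 2) contributes a regular 16-gon of circumradius 9.450 (interpolated between r1=10 and r2=8 at t=0.275) (area = (16/2)·9.450²·sin(360°/16) = 273.40 mm²); Merging all regions: the 2 present regions are separate (no shared area or edge), so areas and boundary lengths simply add and each stays a separate island — area = 363.40 mm²; the cube at (11.5, 12) is absent (z outside [0.5, 10]); Taking the union: only the result so far is present, so the union is just that shape — area = 363.40 mm²; (whole slice rotated 50° about Z — lengths, areas and connectivity unchanged). So its area = 363.40 mm². Layer 48 is larger (914.21 vs 363.40 mm²).

layer 48 (z = 9.6 mm)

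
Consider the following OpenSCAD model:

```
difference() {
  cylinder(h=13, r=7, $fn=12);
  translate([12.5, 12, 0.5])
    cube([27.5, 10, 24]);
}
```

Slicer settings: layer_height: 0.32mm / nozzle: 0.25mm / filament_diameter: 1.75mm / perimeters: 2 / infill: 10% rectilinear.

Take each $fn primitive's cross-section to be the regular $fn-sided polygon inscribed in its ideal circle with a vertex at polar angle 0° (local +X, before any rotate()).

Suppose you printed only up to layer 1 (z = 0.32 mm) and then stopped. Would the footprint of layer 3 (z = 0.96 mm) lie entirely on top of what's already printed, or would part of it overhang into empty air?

Compare the two slices. At z = 0.32: the r=7 cylinder contributes a regular 12-gon of circumradius 7 (area = (12/2)·7.000²·sin(360°/12) = 147.00 mm²); the cube at (12.5, 12) is absent (z outside [0.5, 24.5]); After the difference (first − rest): none of the subtracted shapes is present at this height, so the r=7 cylinder is unchanged — area = 147.00 mm². At z = 0.96: the r=7 cylinder gives a regular 12-gon of circumradius 7 (constant along its height) (area = (12/2)·7.000²·sin(360°/12) = 147.00 mm²); the cube at (12.5, 12) (footprint 27.5×10) is included at this height (area 275.00 mm²); Taking the first minus the rest: starting from the r=7 cylinder (147.00 mm²), the 27.5×10 cube at (12.5, 12) misses the remaining region (no effect) — area = 147.00 mm². Checking containment: the cross-section at z = 0.96 is a subset of the cross-section at z = 0.32.

entirely on top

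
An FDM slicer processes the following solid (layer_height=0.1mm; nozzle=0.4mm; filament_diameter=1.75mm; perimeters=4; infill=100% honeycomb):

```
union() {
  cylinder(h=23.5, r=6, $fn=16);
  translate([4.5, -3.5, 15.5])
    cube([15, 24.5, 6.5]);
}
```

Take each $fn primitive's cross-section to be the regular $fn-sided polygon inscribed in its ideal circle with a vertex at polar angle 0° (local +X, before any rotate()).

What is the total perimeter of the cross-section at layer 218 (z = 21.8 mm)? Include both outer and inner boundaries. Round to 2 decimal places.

At z = 21.8 mm: the r=6 cylinder contributes a regular 16-gon of circumradius 6 (perimeter = 2·16·6.000·sin(180°/16) = 37.46 mm); the cube at (4.5, -3.5) is present — its section is the full 15×24.5 rectangle (perimeter 79.00 mm); Taking the union: the regions partially overlap (shared area 7.43 mm²), so the edge portions inside another operand are dropped and the merged outline is re-measured after clipping — boundary = 100.85 mm. Overall, the cross-section is a single solid region. Total boundary length (outer) = 100.85 mm.

100.85 mm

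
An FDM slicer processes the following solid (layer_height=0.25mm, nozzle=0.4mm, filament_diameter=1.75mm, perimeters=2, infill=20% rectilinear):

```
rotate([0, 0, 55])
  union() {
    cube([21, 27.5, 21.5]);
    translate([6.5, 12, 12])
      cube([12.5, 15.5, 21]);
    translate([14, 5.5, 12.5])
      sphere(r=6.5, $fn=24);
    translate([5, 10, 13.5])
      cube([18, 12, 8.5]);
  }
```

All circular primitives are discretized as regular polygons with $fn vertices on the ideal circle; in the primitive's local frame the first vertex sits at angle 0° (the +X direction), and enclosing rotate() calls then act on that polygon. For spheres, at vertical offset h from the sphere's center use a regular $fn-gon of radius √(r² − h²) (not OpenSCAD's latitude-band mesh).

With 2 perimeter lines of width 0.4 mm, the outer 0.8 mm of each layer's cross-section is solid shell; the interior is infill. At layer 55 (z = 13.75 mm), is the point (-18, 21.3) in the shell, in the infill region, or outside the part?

shell

At z = 13.75 mm: the 21×27.5 cube contributes its full rectangle; the 12.5×15.5 cube at (6.5, 12) contributes its full rectangle; the sphere at (14, 5.5): section is a regular 24-gon, circumradius = √(r²−h²) = √(6.5²−1.25²) = 6.379; the cube at (5, 10) (footprint 18×12) is included at this height; Combining (union): the regions partially overlap (shared area 508.52 mm²), so overlapping operands fuse into one piece — 1 connected region; (rotated 55° about Z; rotation is an isometry so areas/perimeters/island counts are preserved). Overall, the cross-section is a single solid region. Undo the 55° rotation: the query point maps to (7.124, 26.962) in the un-rotated model frame. The nearest boundary edge runs (6.50, 27.50)→(19.00, 27.50); distance from the point to it = 0.54 mm. The point is inside the cross-section, 0.54 mm from the nearest boundary — within the 0.8 mm shell band (2 × 0.4).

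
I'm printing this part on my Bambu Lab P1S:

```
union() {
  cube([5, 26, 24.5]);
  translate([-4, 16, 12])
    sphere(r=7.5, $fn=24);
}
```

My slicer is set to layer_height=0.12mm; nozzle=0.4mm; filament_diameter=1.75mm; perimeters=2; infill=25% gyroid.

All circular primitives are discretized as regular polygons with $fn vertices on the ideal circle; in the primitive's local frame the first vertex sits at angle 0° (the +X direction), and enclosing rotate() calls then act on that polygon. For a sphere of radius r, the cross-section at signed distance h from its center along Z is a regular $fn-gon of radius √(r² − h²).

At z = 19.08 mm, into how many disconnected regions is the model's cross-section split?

At z = 19.08 mm: the cube (footprint 5×26) is included at this height; the sphere at (-4, 16): section is a regular 24-gon, circumradius = √(r²−h²) = √(7.5²−7.08²) = 2.475; Combining (union): the 2 present regions are separate (no shared area or edge), so areas and boundary lengths simply add and each stays a separate island — 2 connected regions. The result has 2 disconnected regions.

2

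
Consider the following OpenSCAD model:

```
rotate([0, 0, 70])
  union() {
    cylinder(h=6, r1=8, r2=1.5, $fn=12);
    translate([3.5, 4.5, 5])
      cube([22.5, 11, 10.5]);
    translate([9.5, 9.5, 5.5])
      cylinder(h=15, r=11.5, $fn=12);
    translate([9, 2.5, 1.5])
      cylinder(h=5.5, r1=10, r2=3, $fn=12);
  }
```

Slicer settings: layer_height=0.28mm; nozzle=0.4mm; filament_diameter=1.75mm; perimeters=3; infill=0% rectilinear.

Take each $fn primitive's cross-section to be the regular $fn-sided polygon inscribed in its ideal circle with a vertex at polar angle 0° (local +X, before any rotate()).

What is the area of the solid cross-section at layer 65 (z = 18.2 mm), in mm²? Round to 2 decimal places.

At z = 18.2 mm: the cone does not reach this height (z outside [0, 6]); the cube at (3.5, 4.5) is absent (z outside [5, 15.5]); the cylinder at (9.5, 9.5): section is a regular 12-gon, circumradius r=11.5 (area = (12/2)·11.500²·sin(360°/12) = 396.75 mm²); the cone at (9, 2.5) is not intersected at this z (z outside [1.5, 7]); Combining (union): only the r=11.5 cylinder at (9.5, 9.5) is present, so the union is just that shape — area = 396.75 mm²; (whole slice rotated 70° about Z — lengths, areas and connectivity unchanged). Overall, the cross-section is a single solid region. Net area = 396.75 mm².

396.75 mm²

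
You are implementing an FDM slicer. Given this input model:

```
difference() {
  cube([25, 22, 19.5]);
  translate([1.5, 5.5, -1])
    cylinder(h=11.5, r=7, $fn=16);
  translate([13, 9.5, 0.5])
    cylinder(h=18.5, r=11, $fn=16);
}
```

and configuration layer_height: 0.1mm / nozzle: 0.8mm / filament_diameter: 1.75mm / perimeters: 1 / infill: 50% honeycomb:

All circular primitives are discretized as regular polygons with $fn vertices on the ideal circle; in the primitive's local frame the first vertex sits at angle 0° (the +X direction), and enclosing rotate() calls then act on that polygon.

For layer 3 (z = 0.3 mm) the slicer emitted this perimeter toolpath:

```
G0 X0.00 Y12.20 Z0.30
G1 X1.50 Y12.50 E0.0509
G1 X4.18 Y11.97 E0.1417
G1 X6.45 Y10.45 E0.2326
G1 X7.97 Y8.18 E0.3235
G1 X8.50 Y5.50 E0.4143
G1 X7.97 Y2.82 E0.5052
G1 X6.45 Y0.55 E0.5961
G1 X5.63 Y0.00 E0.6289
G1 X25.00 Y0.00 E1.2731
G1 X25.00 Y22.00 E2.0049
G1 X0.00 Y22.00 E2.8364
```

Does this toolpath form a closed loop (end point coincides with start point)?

Start point (G0): (0.00, 12.20). End point (last G1): the path does not return to the start — open.

no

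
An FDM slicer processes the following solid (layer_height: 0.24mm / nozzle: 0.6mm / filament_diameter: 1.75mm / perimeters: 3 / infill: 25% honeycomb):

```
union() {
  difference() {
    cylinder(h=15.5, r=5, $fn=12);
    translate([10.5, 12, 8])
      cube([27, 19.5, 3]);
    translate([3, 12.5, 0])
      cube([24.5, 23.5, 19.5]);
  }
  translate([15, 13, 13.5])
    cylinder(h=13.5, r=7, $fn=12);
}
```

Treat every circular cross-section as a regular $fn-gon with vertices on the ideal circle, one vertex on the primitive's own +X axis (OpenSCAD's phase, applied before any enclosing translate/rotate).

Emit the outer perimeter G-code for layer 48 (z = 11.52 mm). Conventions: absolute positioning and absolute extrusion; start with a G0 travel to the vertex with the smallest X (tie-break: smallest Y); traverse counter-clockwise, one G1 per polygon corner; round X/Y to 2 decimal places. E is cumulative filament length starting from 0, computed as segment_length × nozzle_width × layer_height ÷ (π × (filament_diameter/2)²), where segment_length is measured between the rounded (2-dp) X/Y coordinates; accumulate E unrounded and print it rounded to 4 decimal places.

G0 X-5.00 Y0.00 Z11.52
G1 X-4.33 Y-2.50 E0.1550
G1 X-2.50 Y-4.33 E0.3099
G1 X0.00 Y-5.00 E0.4648
G1 X2.50 Y-4.33 E0.6198
G1 X4.33 Y-2.50 E0.7747
G1 X5.00 Y0.00 E0.9297
G1 X4.33 Y2.50 E1.0846
G1 X2.50 Y4.33 E1.2396
G1 X0.00 Y5.00 E1.3945
G1 X-2.50 Y4.33 E1.5495
G1 X-4.33 Y2.50 E1.7044
G1 X-5.00 Y0.00 E1.8594

At z = 11.52 mm: the r=5 cylinder gives a regular 12-gon of circumradius 5 (constant along its height); the cube at (10.5, 12) is absent (z outside [8, 11]); the cube at (3, 12.5) is present — its section is the full 24.5×23.5 rectangle; Taking the first minus the rest: starting from the r=5 cylinder, the 24.5×23.5 cube at (3, 12.5) misses the remaining region (no effect) — 1 connected region; the cylinder at (15, 13) is not intersected at this z (z outside [13.5, 27]); Combining (union): only that combined region is present, so the union is just that shape — 1 connected region. The outline is a single polygon with 12 vertices. Extrusion per mm of travel: 0.6 × 0.24 / (π × 0.875²) = 0.059868. Accumulating E over each segment gives final E = 1.8594.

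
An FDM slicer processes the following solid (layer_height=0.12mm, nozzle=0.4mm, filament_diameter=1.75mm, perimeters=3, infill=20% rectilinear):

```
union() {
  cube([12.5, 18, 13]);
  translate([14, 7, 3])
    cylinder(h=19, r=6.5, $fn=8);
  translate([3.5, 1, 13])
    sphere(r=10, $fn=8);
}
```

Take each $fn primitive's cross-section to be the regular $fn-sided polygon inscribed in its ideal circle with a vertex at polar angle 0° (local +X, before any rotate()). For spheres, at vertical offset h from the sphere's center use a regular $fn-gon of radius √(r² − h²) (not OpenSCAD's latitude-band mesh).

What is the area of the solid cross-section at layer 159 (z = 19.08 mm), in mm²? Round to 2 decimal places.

At z = 19.08 mm: the cube is absent (z outside [0, 13]); the r=6.5 cylinder at (14, 7) gives a regular 8-gon of circumradius 6.5 (constant along its height) (area = (8/2)·6.500²·sin(360°/8) = 119.50 mm²); the sphere at (3.5, 1): section is a regular 8-gon, circumradius = √(r²−h²) = √(10²−6.08²) = 7.939 (area = (8/2)·7.939²·sin(360°/8) = 178.29 mm²); Taking the union: the regions partially overlap — summed areas 297.79 mm² minus the doubly-counted overlap 7.15 mm² gives 290.64 mm² — area = 290.64 mm². Overall, the cross-section is a single solid region. Net area = 290.64 mm².

290.64 mm²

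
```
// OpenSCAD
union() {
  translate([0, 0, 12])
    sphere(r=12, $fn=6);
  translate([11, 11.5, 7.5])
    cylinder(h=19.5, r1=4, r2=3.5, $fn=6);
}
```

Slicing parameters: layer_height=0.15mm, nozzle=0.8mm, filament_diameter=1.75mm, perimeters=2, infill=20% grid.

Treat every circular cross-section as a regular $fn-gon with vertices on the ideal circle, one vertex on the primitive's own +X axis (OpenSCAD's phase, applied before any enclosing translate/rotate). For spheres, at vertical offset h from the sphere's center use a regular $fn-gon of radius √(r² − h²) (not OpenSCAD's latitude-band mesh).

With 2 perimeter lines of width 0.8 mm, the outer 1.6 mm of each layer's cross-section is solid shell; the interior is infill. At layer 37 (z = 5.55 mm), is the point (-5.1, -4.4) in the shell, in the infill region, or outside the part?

At z = 5.55 mm: the r=12 sphere slices to a regular 6-gon of circumradius 10.119 (√(r²−h²) with h=6.45 from center); the cone at (11, 11.5) is absent (z outside [7.5, 27]); Merging all regions: only the r=12 sphere is present, so the union is just that shape — 1 connected region. Overall, the cross-section is a single solid region. The nearest boundary edge runs (-10.12, 0.00)→(-5.06, -8.76); distance from the point to it = 2.15 mm. The point is inside the cross-section and 2.15 mm from the nearest boundary — more than the 1.6 mm shell width (2 × 0.8), so it's in the infill interior.

infill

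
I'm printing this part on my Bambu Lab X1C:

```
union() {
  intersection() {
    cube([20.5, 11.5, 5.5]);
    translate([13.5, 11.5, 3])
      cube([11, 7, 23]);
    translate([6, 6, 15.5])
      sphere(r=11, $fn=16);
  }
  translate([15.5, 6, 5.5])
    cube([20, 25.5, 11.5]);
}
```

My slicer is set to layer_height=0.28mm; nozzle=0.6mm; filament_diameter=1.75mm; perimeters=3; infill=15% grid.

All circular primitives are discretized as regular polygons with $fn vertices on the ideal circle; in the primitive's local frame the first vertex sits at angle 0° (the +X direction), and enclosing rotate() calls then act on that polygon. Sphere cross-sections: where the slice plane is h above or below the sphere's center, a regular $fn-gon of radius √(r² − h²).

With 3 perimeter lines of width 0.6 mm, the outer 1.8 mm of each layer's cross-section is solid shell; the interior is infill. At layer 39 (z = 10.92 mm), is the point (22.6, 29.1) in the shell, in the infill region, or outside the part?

At z = 10.92 mm: the cube does not reach this height (z outside [0, 5.5]); the cube at (13.5, 11.5) (footprint 11×7) is included at this height; the sphere at (6, 6): section is a regular 16-gon, circumradius = √(r²−h²) = √(11²−4.58²) = 10.001; After intersecting: at least one operand is absent at this height, so nothing remains; the cube at (15.5, 6) (footprint 20×25.5) is included at this height; Merging all regions: only the 20×25.5 cube at (15.5, 6) is present, so the union is just that shape — 1 connected region. Overall, the cross-section is a single solid region. The nearest boundary edge runs (35.50, 31.50)→(15.50, 31.50); distance from the point to it = 2.40 mm. The point is inside the cross-section and 2.40 mm from the nearest boundary — more than the 1.8 mm shell width (3 × 0.6), so it's in the infill interior.

infill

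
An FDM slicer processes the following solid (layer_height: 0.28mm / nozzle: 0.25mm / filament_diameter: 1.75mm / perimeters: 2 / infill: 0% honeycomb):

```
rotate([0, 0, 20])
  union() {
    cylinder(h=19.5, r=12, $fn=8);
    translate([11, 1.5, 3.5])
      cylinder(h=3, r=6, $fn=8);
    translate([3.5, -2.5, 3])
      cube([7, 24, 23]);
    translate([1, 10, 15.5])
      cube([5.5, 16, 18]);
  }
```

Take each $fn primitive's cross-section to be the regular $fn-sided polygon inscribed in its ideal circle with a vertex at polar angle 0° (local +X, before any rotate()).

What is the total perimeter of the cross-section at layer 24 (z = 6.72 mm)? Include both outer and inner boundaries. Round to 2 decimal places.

At z = 6.72 mm: the r=12 cylinder contributes a regular 8-gon of circumradius 12 (perimeter = 2·8·12.000·sin(180°/8) = 73.48 mm); the cylinder at (11, 1.5) is absent (z outside [3.5, 6.5]); the cube at (3.5, -2.5) (footprint 7×24) is included at this height (perimeter 62.00 mm); the cube at (1, 10) is not intersected at this z (z outside [15.5, 33.5]); Combining (union): the regions partially overlap (shared area 77.14 mm²), so the edge portions inside another operand are dropped and the merged outline is re-measured after clipping — boundary = 98.64 mm; (whole slice rotated 20° about Z — lengths, areas and connectivity unchanged). Overall, the cross-section is a single solid region. Total boundary length (outer) = 98.64 mm.

98.64 mm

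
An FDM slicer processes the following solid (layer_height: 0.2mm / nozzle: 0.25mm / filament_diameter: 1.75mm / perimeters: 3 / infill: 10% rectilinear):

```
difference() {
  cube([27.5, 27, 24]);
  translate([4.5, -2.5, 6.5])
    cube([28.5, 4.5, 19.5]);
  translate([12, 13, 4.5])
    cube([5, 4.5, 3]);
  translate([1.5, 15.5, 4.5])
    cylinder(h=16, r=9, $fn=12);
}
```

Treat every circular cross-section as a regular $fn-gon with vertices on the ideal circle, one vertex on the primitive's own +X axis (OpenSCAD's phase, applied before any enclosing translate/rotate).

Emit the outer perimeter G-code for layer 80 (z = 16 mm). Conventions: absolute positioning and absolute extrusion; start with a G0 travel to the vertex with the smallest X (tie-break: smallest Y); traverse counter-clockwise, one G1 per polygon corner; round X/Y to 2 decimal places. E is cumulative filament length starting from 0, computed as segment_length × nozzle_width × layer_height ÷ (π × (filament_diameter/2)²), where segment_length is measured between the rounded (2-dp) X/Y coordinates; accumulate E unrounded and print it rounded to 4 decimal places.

At z = 16 mm: the cube (footprint 27.5×27) is included at this height; the 28.5×4.5 cube at (4.5, -2.5) contributes its full rectangle; the cube at (12, 13) does not reach this height (z outside [4.5, 7.5]); the cylinder at (1.5, 15.5): section is a regular 12-gon, circumradius r=9; After the difference (first − rest): starting from the 27.5×27 cube, the 28.5×4.5 cube at (4.5, -2.5) partially overlaps it — only the 46.00 mm² overlap (of its 128.25 mm²) is removed, clipping the outline; the r=9 cylinder at (1.5, 15.5) partially overlaps it — only the 147.90 mm² overlap (of its 243.00 mm²) is removed, clipping the outline — 1 connected region. The outline is a single polygon with 15 vertices. Extrusion per mm of travel: 0.25 × 0.2 / (π × 0.875²) = 0.020788. Accumulating E over each segment gives final E = 2.5537.

G0 X0.00 Y0.00 Z16.00
G1 X4.50 Y0.00 E0.0935
G1 X4.50 Y2.00 E0.1351
G1 X27.50 Y2.00 E0.6132
G1 X27.50 Y27.00 E1.1329
G1 X0.00 Y27.00 E1.7046
G1 X0.00 Y24.10 E1.7649
G1 X1.50 Y24.50 E1.7971
G1 X6.00 Y23.29 E1.8940
G1 X9.29 Y20.00 E1.9907
G1 X10.50 Y15.50 E2.0876
G1 X9.29 Y11.00 E2.1845
G1 X6.00 Y7.71 E2.2812
G1 X1.50 Y6.50 E2.3780
G1 X0.00 Y6.90 E2.4103
G1 X0.00 Y0.00 E2.5537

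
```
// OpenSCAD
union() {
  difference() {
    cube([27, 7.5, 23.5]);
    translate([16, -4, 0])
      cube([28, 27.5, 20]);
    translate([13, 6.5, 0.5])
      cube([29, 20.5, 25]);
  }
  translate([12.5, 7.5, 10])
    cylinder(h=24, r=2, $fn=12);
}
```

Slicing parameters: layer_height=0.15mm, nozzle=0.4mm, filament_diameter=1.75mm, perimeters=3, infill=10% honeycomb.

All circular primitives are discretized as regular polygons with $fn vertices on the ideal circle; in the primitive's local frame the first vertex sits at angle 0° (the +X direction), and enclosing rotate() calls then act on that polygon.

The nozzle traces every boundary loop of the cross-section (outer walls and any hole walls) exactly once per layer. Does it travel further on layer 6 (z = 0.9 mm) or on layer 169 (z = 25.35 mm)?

Layer 6 (z = 0.9): the 27×7.5 cube contributes its full rectangle (perimeter 69.00 mm); the cube at (16, -4) (footprint 28×27.5) is included at this height (perimeter 111.00 mm); the 29×20.5 cube at (13, 6.5) contributes its full rectangle (perimeter 99.00 mm); Taking the first minus the rest: starting from the 27×7.5 cube, the 28×27.5 cube at (16, -4) partially overlaps it — only the 82.50 mm² overlap (of its 770.00 mm²) is removed, clipping the outline; the 29×20.5 cube at (13, 6.5) partially overlaps it — only the 3.00 mm² overlap (of its 594.50 mm²) is removed, clipping the outline — boundary = 47.00 mm; the cylinder at (12.5, 7.5) is absent (z outside [10, 34]); Taking the union: only the result so far is present, so the union is just that shape — boundary = 47.00 mm. So its perimeter = 47.00 mm. Layer 169 (z = 25.35): the cube is absent (z outside [0, 23.5]); the cube at (16, -4) does not reach this height (z outside [0, 20]); the cube at (13, 6.5) is present — its section is the full 29×20.5 rectangle (perimeter 99.00 mm); Taking the first minus the rest: the first operand is absent here, so nothing remains; the cylinder at (12.5, 7.5): section is a regular 12-gon, circumradius r=2 (perimeter = 2·12·2.000·sin(180°/12) = 12.42 mm); Merging all regions: only the r=2 cylinder at (12.5, 7.5) is present, so the union is just that shape — boundary = 12.42 mm. So its perimeter = 12.42 mm. Layer 6 is larger (47.00 vs 12.42 mm).

layer 6 (z = 0.9 mm)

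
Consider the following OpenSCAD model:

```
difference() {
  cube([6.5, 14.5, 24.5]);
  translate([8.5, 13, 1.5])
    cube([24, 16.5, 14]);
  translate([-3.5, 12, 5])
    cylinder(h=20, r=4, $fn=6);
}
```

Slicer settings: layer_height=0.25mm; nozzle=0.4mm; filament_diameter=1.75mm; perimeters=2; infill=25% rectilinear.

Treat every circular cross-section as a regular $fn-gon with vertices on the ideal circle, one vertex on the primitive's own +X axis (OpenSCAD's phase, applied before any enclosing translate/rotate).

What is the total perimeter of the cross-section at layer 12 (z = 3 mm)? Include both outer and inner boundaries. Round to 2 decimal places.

42.00 mm

At z = 3 mm: the 6.5×14.5 cube contributes its full rectangle (perimeter 42.00 mm); the cube at (8.5, 13) is present — its section is the full 24×16.5 rectangle (perimeter 81.00 mm); the cylinder at (-3.5, 12) is absent (z outside [5, 25]); Subtracting the remaining from the first: starting from the 6.5×14.5 cube, the 24×16.5 cube at (8.5, 13) misses the remaining region (no effect) — boundary = 42.00 mm. Overall, the cross-section is a single solid region. Total boundary length (outer) = 42.00 mm.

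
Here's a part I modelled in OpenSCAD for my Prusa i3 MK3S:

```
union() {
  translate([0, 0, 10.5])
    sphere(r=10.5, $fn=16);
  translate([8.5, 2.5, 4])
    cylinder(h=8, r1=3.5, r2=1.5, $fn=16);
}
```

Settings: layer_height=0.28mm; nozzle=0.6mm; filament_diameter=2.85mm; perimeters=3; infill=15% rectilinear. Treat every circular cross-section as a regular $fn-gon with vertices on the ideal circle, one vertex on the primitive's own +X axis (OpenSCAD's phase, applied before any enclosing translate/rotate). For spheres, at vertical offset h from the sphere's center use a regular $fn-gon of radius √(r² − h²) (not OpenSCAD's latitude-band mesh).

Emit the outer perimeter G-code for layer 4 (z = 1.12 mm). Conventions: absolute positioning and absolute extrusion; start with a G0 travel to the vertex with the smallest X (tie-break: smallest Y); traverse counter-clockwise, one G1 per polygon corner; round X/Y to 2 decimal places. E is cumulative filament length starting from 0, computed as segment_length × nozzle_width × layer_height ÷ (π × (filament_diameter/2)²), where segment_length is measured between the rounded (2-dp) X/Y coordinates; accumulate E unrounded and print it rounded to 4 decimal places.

G0 X-4.72 Y0.00 Z1.12
G1 X-4.36 Y-1.81 E0.0486
G1 X-3.34 Y-3.34 E0.0970
G1 X-1.81 Y-4.36 E0.1455
G1 X0.00 Y-4.72 E0.1940
G1 X1.81 Y-4.36 E0.2426
G1 X3.34 Y-3.34 E0.2911
G1 X4.36 Y-1.81 E0.3395
G1 X4.72 Y0.00 E0.3881
G1 X4.36 Y1.81 E0.4367
G1 X3.34 Y3.34 E0.4851
G1 X1.81 Y4.36 E0.5335
G1 X0.00 Y4.72 E0.5821
G1 X-1.81 Y4.36 E0.6307
G1 X-3.34 Y3.34 E0.6792
G1 X-4.36 Y1.81 E0.7276
G1 X-4.72 Y0.00 E0.7762

At z = 1.12 mm: the r=10.5 sphere slices to a regular 16-gon of circumradius 4.719 (√(r²−h²) with h=9.38 from center); the cone at (8.5, 2.5) is not intersected at this z (z outside [4, 12]); Merging all regions: only the r=10.5 sphere is present, so the union is just that shape — 1 connected region. The outline is a single polygon with 16 vertices. Extrusion per mm of travel: 0.6 × 0.28 / (π × 1.425²) = 0.026335. Accumulating E over each segment gives final E = 0.7762.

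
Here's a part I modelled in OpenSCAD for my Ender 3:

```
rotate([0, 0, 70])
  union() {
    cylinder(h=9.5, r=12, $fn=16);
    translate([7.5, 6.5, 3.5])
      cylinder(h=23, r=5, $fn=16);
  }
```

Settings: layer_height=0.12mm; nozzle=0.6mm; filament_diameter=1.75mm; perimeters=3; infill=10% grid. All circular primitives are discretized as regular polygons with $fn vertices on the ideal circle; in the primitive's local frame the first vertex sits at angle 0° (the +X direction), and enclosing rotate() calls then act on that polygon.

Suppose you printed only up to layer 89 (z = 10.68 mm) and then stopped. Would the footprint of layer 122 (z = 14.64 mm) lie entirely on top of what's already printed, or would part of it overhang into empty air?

Compare the two slices. At z = 10.68: the cylinder is absent (z outside [0, 9.5]); the r=5 cylinder at (7.5, 6.5) contributes a regular 16-gon of circumradius 5 (area = (16/2)·5.000²·sin(360°/16) = 76.54 mm²); Merging all regions: only the r=5 cylinder at (7.5, 6.5) is present, so the union is just that shape — area = 76.54 mm²; (whole slice rotated 70° about Z — lengths, areas and connectivity unchanged). At z = 14.64: the cylinder does not reach this height (z outside [0, 9.5]); the r=5 cylinder at (7.5, 6.5) contributes a regular 16-gon of circumradius 5 (area = (16/2)·5.000²·sin(360°/16) = 76.54 mm²); Taking the union: only the r=5 cylinder at (7.5, 6.5) is present, so the union is just that shape — area = 76.54 mm²; (whole slice rotated 70° about Z — lengths, areas and connectivity unchanged). Checking containment: the cross-section at z = 14.64 is a subset of the cross-section at z = 10.68.

entirely on top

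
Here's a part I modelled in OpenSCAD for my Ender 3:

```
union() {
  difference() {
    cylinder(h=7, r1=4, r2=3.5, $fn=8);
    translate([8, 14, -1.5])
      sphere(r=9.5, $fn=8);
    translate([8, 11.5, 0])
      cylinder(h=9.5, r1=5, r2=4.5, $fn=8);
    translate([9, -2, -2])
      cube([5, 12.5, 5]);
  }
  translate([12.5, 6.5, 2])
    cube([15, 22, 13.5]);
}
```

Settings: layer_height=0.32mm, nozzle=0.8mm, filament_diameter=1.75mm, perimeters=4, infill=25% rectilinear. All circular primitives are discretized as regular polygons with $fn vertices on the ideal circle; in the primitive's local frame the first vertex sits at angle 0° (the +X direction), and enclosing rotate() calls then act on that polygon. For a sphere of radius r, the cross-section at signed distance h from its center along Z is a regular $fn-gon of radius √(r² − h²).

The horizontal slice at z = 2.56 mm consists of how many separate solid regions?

2

At z = 2.56 mm: the cone contributes a regular 8-gon of circumradius 3.817 (interpolated between r1=4 and r2=3.5 at t=0.366); the sphere at (8, 14): section is a regular 8-gon, circumradius = √(r²−h²) = √(9.5²−4.06²) = 8.589; the cone at (8, 11.5): at t=0.269 of its height the radius interpolates to r₁+(r₂−r₁)t = 4.865, giving a regular 8-gon of that circumradius; the cube at (9, -2) (footprint 5×12.5) is included at this height; Subtracting the remaining from the first: starting from the cone, the r=9.5 sphere at (8, 14) misses the remaining region (no effect); the cone at (8, 11.5) misses the remaining region (no effect); the 5×12.5 cube at (9, -2) misses the remaining region (no effect) — 1 connected region; the 15×22 cube at (12.5, 6.5) contributes its full rectangle; Taking the union: the 2 present regions are separate (no shared area or edge), so areas and boundary lengths simply add and each stays a separate island — 2 connected regions. The result has 2 disconnected regions.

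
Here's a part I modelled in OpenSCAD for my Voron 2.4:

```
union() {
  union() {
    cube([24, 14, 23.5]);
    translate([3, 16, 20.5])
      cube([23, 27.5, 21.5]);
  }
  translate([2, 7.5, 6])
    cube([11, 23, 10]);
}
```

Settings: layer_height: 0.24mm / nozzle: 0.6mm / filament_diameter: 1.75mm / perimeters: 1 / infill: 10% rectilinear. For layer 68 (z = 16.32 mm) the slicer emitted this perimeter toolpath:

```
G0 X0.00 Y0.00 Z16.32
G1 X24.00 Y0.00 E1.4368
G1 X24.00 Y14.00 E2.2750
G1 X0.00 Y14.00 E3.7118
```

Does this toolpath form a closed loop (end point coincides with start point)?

Start point (G0): (0.00, 0.00). End point (last G1): the path does not return to the start — open.

no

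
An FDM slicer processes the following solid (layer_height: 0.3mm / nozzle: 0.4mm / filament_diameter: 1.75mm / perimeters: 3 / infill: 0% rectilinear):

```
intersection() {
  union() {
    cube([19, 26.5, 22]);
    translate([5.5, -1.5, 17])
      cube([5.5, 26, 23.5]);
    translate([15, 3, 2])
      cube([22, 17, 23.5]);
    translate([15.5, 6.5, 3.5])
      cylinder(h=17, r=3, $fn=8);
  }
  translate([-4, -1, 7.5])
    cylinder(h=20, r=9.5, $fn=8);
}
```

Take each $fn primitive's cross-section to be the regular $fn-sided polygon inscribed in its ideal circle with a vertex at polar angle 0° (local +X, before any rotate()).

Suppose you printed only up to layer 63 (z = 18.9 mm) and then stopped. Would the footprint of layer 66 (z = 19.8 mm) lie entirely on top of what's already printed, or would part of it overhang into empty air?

Compare the two slices. At z = 18.9: the cube (footprint 19×26.5) is included at this height (area 503.50 mm²); the cube at (5.5, -1.5) (footprint 5.5×26) is included at this height (area 143.00 mm²); the cube at (15, 3) (footprint 22×17) is included at this height (area 374.00 mm²); the r=3 cylinder at (15.5, 6.5) gives a regular 8-gon of circumradius 3 (constant along its height) (area = (8/2)·3.000²·sin(360°/8) = 25.46 mm²); Combining (union): the regions partially overlap — summed areas 1045.96 mm² minus the doubly-counted overlap 228.21 mm² gives 817.75 mm² — area = 817.75 mm²; the r=9.5 cylinder at (-4, -1) contributes a regular 8-gon of circumradius 9.5 (area = (8/2)·9.500²·sin(360°/8) = 255.27 mm²); Taking the intersection: the r=9.5 cylinder at (-4, -1) partially overlaps the result so far; clipping to the common part keeps 23.84 mm² — area = 23.84 mm². At z = 19.8: the 19×26.5 cube contributes its full rectangle (area 503.50 mm²); the cube at (5.5, -1.5) (footprint 5.5×26) is included at this height (area 143.00 mm²); the cube at (15, 3) (footprint 22×17) is included at this height (area 374.00 mm²); the r=3 cylinder at (15.5, 6.5) contributes a regular 8-gon of circumradius 3 (area = (8/2)·3.000²·sin(360°/8) = 25.46 mm²); Taking the union: the regions partially overlap — summed areas 1045.96 mm² minus the doubly-counted overlap 228.21 mm² gives 817.75 mm² — area = 817.75 mm²; the cylinder at (-4, -1): section is a regular 8-gon, circumradius r=9.5 (area = (8/2)·9.500²·sin(360°/8) = 255.27 mm²); Keeping only the common overlap: the r=9.5 cylinder at (-4, -1) partially overlaps that combined region; clipping to the common part keeps 23.84 mm² — area = 23.84 mm². Checking containment: the cross-section at z = 19.8 is a subset of the cross-section at z = 18.9.

entirely on top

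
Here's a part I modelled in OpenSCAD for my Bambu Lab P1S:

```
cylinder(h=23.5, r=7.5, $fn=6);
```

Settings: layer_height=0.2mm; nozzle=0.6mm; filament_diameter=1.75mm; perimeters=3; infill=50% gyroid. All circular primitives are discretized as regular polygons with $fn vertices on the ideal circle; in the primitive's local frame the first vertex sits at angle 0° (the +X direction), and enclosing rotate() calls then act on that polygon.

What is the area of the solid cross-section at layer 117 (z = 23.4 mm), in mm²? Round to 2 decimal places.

146.14 mm²

At z = 23.4 mm: the r=7.5 cylinder contributes a regular 6-gon of circumradius 7.5 (area = (6/2)·7.500²·sin(360°/6) = 146.14 mm²). Overall, the cross-section is a single solid region. Net area = 146.14 mm².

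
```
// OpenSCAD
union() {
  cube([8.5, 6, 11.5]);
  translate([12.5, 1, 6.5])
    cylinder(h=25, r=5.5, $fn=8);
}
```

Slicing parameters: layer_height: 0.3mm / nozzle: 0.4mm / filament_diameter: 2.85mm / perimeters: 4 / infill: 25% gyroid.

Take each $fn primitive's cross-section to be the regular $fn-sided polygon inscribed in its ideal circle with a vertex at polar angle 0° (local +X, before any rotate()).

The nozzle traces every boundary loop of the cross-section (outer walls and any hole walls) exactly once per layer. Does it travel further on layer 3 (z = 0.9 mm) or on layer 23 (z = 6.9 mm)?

Layer 3 (z = 0.9): the 8.5×6 cube contributes its full rectangle (perimeter 29.00 mm); the cylinder at (12.5, 1) does not reach this height (z outside [6.5, 31.5]); Merging all regions: only the 8.5×6 cube is present, so the union is just that shape — boundary = 29.00 mm. So its perimeter = 29.00 mm. Layer 23 (z = 6.9): the 8.5×6 cube contributes its full rectangle (perimeter 29.00 mm); the r=5.5 cylinder at (12.5, 1) gives a regular 8-gon of circumradius 5.5 (constant along its height) (perimeter = 2·8·5.500·sin(180°/8) = 33.68 mm); Merging all regions: the regions partially overlap (shared area 4.01 mm²), so the edge portions inside another operand are dropped and the merged outline is re-measured after clipping — boundary = 51.97 mm. So its perimeter = 51.97 mm. Layer 23 is larger (51.97 vs 29.00 mm).

layer 23 (z = 6.9 mm)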